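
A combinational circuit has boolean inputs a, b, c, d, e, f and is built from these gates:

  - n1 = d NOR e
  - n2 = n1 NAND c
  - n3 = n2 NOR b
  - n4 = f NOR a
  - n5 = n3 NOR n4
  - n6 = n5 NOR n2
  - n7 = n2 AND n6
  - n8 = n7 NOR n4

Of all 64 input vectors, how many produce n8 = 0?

n8 = n7 NOR n4 must be 0, so at least one of n7, n4 is 1.
Enumerating the 64 input combinations, 16 give n8 = 0 and 48 give n8 = 1.

16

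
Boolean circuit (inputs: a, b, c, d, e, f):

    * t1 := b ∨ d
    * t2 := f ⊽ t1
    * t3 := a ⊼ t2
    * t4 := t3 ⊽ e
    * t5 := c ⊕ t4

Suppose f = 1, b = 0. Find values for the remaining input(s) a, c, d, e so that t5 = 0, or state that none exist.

t5 = c ⊕ t4 must be 0, so c and t4 are equal.
Check with f = 1, b = 0 and a=1, c=0, d=1, e=0:
t1 = b ∨ d = 0 ∨ 1 = 1
t2 = f ⊽ t1 = 1 ⊽ 1 = 0
t3 = a ⊼ t2 = 1 ⊼ 0 = 1
t4 = t3 ⊽ e = 1 ⊽ 0 = 0
t5 = c ⊕ t4 = 0 ⊕ 0 = 0
So t5 = 0.

a=1, c=0, d=1, e=0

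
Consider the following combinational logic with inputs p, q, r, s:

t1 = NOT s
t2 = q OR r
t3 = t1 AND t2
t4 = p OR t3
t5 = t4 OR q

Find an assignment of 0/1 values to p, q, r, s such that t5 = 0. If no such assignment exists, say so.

p=0, q=0, r=1, s=1

Check with p=0, q=0, r=1, s=1:
t1 = NOT s = NOT 1 = 0
t2 = q OR r = 0 OR 1 = 1
t3 = t1 AND t2 = 0 AND 1 = 0
t4 = p OR t3 = 0 OR 0 = 0
t5 = t4 OR q = 0 OR 0 = 0
So t5 = 0 as required.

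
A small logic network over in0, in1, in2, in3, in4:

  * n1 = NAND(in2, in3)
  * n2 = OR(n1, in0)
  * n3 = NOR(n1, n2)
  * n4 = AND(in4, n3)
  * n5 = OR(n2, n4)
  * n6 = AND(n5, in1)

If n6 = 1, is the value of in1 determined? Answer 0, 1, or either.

1

n6 = AND(n5, in1) must be 1, so both n5 = 1 and in1 = 1.
n5 = OR(n2, n4) must be 1, so at least one of n2, n4 is 1.
Every assignment with n6 = 1 has in1 = 1; there are 15 such assignment(s).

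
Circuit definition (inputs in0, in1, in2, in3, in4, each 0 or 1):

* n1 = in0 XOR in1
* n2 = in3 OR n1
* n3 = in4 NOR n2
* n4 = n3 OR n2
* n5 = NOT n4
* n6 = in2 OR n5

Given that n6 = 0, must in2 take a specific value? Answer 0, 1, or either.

n6 = in2 OR n5 must be 0, so both in2 = 0 and n5 = 0.
Every assignment with n6 = 0 has in2 = 0; there are 14 such assignment(s).

0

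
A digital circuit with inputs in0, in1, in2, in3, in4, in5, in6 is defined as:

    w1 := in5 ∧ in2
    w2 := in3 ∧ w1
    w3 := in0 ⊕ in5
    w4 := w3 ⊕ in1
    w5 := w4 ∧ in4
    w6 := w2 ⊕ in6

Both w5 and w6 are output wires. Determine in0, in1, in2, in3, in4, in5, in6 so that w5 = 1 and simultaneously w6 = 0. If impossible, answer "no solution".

in0=0, in1=0, in2=1, in3=0, in4=1, in5=1, in6=0

Check with in0=0, in1=0, in2=1, in3=0, in4=1, in5=1, in6=0:
w1 = in5 ∧ in2 = 1 ∧ 1 = 1
w2 = in3 ∧ w1 = 0 ∧ 1 = 0
w3 = in0 ⊕ in5 = 0 ⊕ 1 = 1
w4 = w3 ⊕ in1 = 1 ⊕ 0 = 1
w5 = w4 ∧ in4 = 1 ∧ 1 = 1
w6 = w2 ⊕ in6 = 0 ⊕ 0 = 0
So w5 = 1 and w6 = 0.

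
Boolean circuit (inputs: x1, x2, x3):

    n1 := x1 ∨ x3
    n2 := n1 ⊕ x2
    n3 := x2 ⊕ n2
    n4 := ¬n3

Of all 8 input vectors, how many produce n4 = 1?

n4 = ¬n3 must be 1, so n3 = 0.
Satisfying assignments:
  x1=0, x2=0, x3=0
  x1=0, x2=1, x3=0

2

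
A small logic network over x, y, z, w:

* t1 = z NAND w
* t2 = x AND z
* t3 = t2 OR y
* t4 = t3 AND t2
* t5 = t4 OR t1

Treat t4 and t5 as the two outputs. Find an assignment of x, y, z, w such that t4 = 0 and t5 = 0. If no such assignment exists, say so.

Check with x=0 y=0 z=1 w=1:
t1 = z NAND w = 1 NAND 1 = 0
t2 = x AND z = 0 AND 1 = 0
t3 = t2 OR y = 0 OR 0 = 0
t4 = t3 AND t2 = 0 AND 0 = 0
t5 = t4 OR t1 = 0 OR 0 = 0
So t4 = 0 and t5 = 0.

x=0 y=0 z=1 w=1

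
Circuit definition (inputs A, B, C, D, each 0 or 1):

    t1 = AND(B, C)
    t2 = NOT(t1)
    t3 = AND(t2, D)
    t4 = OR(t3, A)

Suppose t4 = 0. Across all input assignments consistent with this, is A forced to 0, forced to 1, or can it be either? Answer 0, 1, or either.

t4 = OR(t3, A) must be 0, so both t3 = 0 and A = 0.
Every assignment with t4 = 0 has A = 0; there are 5 such assignment(s).

0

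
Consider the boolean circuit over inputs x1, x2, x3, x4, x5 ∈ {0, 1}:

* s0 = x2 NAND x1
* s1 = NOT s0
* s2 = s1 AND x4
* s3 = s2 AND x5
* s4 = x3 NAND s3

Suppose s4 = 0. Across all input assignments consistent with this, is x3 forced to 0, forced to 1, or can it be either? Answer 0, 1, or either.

1

s4 = x3 NAND s3 must be 0, so both x3 = 1 and s3 = 1.
Every assignment with s4 = 0 has x3 = 1; there are 1 such assignment(s).
  x1=1, x2=1, x3=1, x4=1, x5=1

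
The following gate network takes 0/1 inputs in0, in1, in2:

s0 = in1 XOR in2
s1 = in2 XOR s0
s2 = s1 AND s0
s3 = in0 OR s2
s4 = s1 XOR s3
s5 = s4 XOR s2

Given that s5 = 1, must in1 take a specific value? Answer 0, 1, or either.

Both values of in1 occur among assignments with s5 = 1:
  in1=0: in0=1, in1=0, in2=0
  in1=1: in0=0, in1=1, in2=0

either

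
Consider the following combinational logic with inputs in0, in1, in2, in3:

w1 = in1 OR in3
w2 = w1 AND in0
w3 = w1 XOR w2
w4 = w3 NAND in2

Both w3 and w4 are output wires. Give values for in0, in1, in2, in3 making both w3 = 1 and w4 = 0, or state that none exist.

in0=0, in1=1, in2=1, in3=1

Check with in0=0, in1=1, in2=1, in3=1:
w1 = in1 OR in3 = 1 OR 1 = 1
w2 = w1 AND in0 = 1 AND 0 = 0
w3 = w1 XOR w2 = 1 XOR 0 = 1
w4 = w3 NAND in2 = 1 NAND 1 = 0
So w3 = 1 and w4 = 0.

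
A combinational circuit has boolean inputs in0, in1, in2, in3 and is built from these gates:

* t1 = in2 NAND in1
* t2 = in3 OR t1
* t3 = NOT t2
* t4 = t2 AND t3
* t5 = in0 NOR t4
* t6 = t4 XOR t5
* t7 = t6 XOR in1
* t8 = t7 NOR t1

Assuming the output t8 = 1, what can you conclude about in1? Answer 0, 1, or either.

1

t8 = t7 NOR t1 must be 1, so both t7 = 0 and t1 = 0.
Every assignment with t8 = 1 has in1 = 1; there are 2 such assignment(s).
  in0=0, in1=1, in2=1, in3=0
  in0=0, in1=1, in2=1, in3=1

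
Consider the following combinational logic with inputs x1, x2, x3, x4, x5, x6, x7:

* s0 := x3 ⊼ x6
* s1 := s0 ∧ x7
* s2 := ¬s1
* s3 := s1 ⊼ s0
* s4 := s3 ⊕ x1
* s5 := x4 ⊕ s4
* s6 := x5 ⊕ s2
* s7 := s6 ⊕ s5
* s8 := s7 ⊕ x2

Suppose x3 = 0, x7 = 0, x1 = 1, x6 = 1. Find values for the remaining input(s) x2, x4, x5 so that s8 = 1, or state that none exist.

x2=1, x4=1, x5=0

s8 = s7 ⊕ x2 must be 1, so s7 and x2 differ.
Check with x3 = 0, x7 = 0, x1 = 1, x6 = 1 and x2=1, x4=1, x5=0:
s0 = x3 ⊼ x6 = 0 ⊼ 1 = 1
s1 = s0 ∧ x7 = 1 ∧ 0 = 0
s2 = ¬s1 = ¬0 = 1
s3 = s1 ⊼ s0 = 0 ⊼ 1 = 1
s4 = s3 ⊕ x1 = 1 ⊕ 1 = 0
s5 = x4 ⊕ s4 = 1 ⊕ 0 = 1
s6 = x5 ⊕ s2 = 0 ⊕ 1 = 1
s7 = s6 ⊕ s5 = 1 ⊕ 1 = 0
s8 = s7 ⊕ x2 = 0 ⊕ 1 = 1
So s8 = 1.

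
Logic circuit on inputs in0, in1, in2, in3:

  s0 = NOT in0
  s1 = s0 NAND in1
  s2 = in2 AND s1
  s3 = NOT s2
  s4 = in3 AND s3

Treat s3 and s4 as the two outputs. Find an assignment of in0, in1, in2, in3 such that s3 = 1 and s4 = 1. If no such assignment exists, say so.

in0=1, in1=0, in2=0, in3=1

Check with in0=1, in1=0, in2=0, in3=1:
s0 = NOT in0 = NOT 1 = 0
s1 = s0 NAND in1 = 0 NAND 0 = 1
s2 = in2 AND s1 = 0 AND 1 = 0
s3 = NOT s2 = NOT 0 = 1
s4 = in3 AND s3 = 1 AND 1 = 1
So s3 = 1 and s4 = 1.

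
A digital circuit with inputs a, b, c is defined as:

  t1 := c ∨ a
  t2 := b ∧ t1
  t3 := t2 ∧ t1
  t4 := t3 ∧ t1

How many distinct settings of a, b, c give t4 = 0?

t4 = t3 ∧ t1 must be 0, so at least one of t3, t1 is 0.
Satisfying assignments:
  a=0, b=0, c=0
  a=0, b=0, c=1
  a=0, b=1, c=0
  a=1, b=0, c=0
  a=1, b=0, c=1

5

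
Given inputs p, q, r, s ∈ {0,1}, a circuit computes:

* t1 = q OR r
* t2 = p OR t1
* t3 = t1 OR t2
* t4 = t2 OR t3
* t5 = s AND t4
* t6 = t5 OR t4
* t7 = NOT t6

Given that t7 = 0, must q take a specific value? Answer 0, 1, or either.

Both values of q occur among assignments with t7 = 0:
  q=0: p=0, q=0, r=1, s=0
  q=1: p=0, q=1, r=0, s=0

either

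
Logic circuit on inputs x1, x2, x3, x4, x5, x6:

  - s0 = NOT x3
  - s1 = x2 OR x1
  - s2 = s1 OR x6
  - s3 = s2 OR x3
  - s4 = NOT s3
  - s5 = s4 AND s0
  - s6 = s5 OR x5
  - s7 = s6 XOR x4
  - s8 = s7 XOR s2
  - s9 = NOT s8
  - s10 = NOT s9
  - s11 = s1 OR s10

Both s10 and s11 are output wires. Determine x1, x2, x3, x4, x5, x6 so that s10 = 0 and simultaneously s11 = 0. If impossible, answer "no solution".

Check with x1=0, x2=0, x3=0, x4=0, x5=1, x6=1:
s0 = NOT x3 = NOT 0 = 1
s1 = x2 OR x1 = 0 OR 0 = 0
s2 = s1 OR x6 = 0 OR 1 = 1
s3 = s2 OR x3 = 1 OR 0 = 1
s4 = NOT s3 = NOT 1 = 0
s5 = s4 AND s0 = 0 AND 1 = 0
s6 = s5 OR x5 = 0 OR 1 = 1
s7 = s6 XOR x4 = 1 XOR 0 = 1
s8 = s7 XOR s2 = 1 XOR 1 = 0
s9 = NOT s8 = NOT 0 = 1
s10 = NOT s9 = NOT 1 = 0
s11 = s1 OR s10 = 0 OR 0 = 0
So s10 = 0 and s11 = 0.

x1=0, x2=0, x3=0, x4=0, x5=1, x6=1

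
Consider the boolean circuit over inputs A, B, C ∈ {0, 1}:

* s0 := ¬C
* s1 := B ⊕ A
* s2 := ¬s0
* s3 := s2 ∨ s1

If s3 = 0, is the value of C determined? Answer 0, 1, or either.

s3 = s2 ∨ s1 must be 0, so both s2 = 0 and s1 = 0.
s2 = ¬s0 must be 0, so s0 = 1.
Every assignment with s3 = 0 has C = 0; there are 2 such assignment(s).
  A=0, B=0, C=0
  A=1, B=1, C=0

0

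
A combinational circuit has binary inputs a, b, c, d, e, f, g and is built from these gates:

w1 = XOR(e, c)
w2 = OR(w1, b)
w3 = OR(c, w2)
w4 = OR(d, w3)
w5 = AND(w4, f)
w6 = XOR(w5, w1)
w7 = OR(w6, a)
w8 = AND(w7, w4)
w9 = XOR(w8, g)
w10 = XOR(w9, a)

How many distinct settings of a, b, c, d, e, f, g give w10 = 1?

64

w10 = XOR(w9, a) must be 1, so w9 and a differ.
Enumerating the 128 input combinations, 64 give w10 = 1 and 64 give w10 = 0.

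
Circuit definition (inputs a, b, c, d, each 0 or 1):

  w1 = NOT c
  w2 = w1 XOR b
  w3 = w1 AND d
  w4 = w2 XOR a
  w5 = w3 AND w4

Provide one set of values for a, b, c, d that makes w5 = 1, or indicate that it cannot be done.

a=0, b=0, c=0, d=1

Check with a=0, b=0, c=0, d=1:
w1 = NOT c = NOT 0 = 1
w2 = w1 XOR b = 1 XOR 0 = 1
w3 = w1 AND d = 1 AND 1 = 1
w4 = w2 XOR a = 1 XOR 0 = 1
w5 = w3 AND w4 = 1 AND 1 = 1
So w5 = 1 as required.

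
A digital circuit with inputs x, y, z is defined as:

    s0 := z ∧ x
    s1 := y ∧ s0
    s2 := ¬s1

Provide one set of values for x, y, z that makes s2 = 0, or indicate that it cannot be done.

x=1 y=1 z=1

s2 = ¬s1 must be 0, so s1 = 1.
s1 = y ∧ s0 must be 1, so both y = 1 and s0 = 1.
s0 = z ∧ x must be 1, so both z = 1 and x = 1.
Check with x=1 y=1 z=1:
s0 = z ∧ x = 1 ∧ 1 = 1
s1 = y ∧ s0 = 1 ∧ 1 = 1
s2 = ¬s1 = ¬1 = 0
So s2 = 0 as required.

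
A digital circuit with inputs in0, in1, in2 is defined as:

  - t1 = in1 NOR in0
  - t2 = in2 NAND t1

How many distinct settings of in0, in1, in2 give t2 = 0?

1

t2 = in2 NAND t1 must be 0, so both in2 = 1 and t1 = 1.
t1 = in1 NOR in0 must be 1, so both in1 = 0 and in0 = 0.
Satisfying assignments:
  in0=0, in1=0, in2=1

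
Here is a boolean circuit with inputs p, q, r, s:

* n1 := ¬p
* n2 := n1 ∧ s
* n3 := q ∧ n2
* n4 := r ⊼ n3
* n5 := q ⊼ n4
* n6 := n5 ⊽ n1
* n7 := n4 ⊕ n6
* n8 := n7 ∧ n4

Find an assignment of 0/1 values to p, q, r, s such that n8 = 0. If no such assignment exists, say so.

Check with p=1, q=1, r=1, s=0:
n1 = ¬p = ¬1 = 0
n2 = n1 ∧ s = 0 ∧ 0 = 0
n3 = q ∧ n2 = 1 ∧ 0 = 0
n4 = r ⊼ n3 = 1 ⊼ 0 = 1
n5 = q ⊼ n4 = 1 ⊼ 1 = 0
n6 = n5 ⊽ n1 = 0 ⊽ 0 = 1
n7 = n4 ⊕ n6 = 1 ⊕ 1 = 0
n8 = n7 ∧ n4 = 0 ∧ 1 = 0
So n8 = 0 as required.

p=1, q=1, r=1, s=0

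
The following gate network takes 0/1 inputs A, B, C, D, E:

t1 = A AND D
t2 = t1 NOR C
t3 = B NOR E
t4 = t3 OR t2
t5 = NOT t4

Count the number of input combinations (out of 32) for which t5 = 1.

t5 = NOT t4 must be 1, so t4 = 0.
Enumerating the 32 input combinations, 15 give t5 = 1 and 17 give t5 = 0.

15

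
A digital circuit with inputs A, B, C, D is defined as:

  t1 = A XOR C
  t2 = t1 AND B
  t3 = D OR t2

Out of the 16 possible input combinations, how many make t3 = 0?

6

t3 = D OR t2 must be 0, so both D = 0 and t2 = 0.
Enumerating the 16 input combinations, 6 give t3 = 0 and 10 give t3 = 1.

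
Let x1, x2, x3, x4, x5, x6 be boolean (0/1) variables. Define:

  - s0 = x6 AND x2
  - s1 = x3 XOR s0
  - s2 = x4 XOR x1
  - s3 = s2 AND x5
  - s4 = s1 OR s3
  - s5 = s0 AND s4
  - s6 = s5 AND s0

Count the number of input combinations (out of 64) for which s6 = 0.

54

s6 = s5 AND s0 must be 0, so at least one of s5, s0 is 0.
Enumerating the 64 input combinations, 54 give s6 = 0 and 10 give s6 = 1.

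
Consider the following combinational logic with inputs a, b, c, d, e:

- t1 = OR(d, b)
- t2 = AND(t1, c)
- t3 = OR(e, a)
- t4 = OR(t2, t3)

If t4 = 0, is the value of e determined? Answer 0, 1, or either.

0

t4 = OR(t2, t3) must be 0, so both t2 = 0 and t3 = 0.
t2 = AND(t1, c) must be 0, so at least one of t1, c is 0.
Every assignment with t4 = 0 has e = 0; there are 5 such assignment(s).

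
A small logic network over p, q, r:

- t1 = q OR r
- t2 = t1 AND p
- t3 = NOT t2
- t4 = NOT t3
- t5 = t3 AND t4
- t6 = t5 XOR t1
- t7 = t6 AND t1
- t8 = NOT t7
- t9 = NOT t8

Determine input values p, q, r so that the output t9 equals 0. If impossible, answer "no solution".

Check with p=1 q=0 r=0:
t1 = q OR r = 0 OR 0 = 0
t2 = t1 AND p = 0 AND 1 = 0
t3 = NOT t2 = NOT 0 = 1
t4 = NOT t3 = NOT 1 = 0
t5 = t3 AND t4 = 1 AND 0 = 0
t6 = t5 XOR t1 = 0 XOR 0 = 0
t7 = t6 AND t1 = 0 AND 0 = 0
t8 = NOT t7 = NOT 0 = 1
t9 = NOT t8 = NOT 1 = 0
So t9 = 0 as required.

p=1 q=0 r=0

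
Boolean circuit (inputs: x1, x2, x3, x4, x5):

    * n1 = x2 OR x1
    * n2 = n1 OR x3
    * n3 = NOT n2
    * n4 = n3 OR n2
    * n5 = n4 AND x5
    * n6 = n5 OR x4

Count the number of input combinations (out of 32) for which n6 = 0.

n6 = n5 OR x4 must be 0, so both n5 = 0 and x4 = 0.
n5 = n4 AND x5 must be 0, so at least one of n4, x5 is 0.
Enumerating the 32 input combinations, 8 give n6 = 0 and 24 give n6 = 1.

8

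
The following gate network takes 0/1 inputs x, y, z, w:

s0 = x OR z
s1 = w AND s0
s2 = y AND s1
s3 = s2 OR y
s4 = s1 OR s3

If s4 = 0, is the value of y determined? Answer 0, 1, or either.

s4 = s1 OR s3 must be 0, so both s1 = 0 and s3 = 0.
s1 = w AND s0 must be 0, so at least one of w, s0 is 0.
s3 = s2 OR y must be 0, so both s2 = 0 and y = 0.
Every assignment with s4 = 0 has y = 0; there are 5 such assignment(s).

0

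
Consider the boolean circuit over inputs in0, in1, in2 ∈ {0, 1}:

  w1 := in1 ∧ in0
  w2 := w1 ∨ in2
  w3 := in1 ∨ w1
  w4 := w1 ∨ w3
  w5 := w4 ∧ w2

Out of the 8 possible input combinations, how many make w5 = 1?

3

w5 = w4 ∧ w2 must be 1, so both w4 = 1 and w2 = 1.
w4 = w1 ∨ w3 must be 1, so at least one of w1, w3 is 1.
Enumerating the 8 input combinations, 3 give w5 = 1 and 5 give w5 = 0.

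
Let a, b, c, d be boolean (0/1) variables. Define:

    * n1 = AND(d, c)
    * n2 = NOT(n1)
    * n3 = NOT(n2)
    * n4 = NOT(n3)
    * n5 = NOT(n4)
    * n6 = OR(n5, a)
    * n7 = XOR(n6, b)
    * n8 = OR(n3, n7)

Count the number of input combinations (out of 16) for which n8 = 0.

n8 = OR(n3, n7) must be 0, so both n3 = 0 and n7 = 0.
n3 = NOT(n2) must be 0, so n2 = 1.
n7 = XOR(n6, b) must be 0, so n6 and b are equal.
Satisfying assignments:
  a=0, b=0, c=0, d=0
  a=0, b=0, c=0, d=1
  a=0, b=0, c=1, d=0
  a=1, b=1, c=0, d=0
  a=1, b=1, c=0, d=1
  a=1, b=1, c=1, d=0

6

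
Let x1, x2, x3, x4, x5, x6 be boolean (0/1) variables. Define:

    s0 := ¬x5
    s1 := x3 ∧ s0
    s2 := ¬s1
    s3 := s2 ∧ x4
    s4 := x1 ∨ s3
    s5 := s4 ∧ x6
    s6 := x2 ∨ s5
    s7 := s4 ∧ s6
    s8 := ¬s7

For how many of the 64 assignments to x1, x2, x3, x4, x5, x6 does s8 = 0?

33

s8 = ¬s7 must be 0, so s7 = 1.
Enumerating the 64 input combinations, 33 give s8 = 0 and 31 give s8 = 1.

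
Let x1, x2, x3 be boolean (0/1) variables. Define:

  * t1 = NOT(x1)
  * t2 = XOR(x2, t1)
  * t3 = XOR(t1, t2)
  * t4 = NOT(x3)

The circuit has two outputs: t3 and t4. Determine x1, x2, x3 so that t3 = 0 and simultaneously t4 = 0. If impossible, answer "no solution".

x1=1 x2=0 x3=1

Check with x1=1 x2=0 x3=1:
t1 = NOT(x1) = NOT 1 = 0
t2 = XOR(x2, t1) = XOR(0, 0) = 0
t3 = XOR(t1, t2) = XOR(0, 0) = 0
t4 = NOT(x3) = NOT 1 = 0
So t3 = 0 and t4 = 0.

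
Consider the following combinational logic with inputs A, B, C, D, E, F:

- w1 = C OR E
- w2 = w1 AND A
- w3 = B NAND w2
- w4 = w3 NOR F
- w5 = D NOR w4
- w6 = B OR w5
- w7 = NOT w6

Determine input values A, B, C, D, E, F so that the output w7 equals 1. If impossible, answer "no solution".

A=0, B=0, C=0, D=1, E=1, F=1

w7 = NOT w6 must be 1, so w6 = 0.
w6 = B OR w5 must be 0, so both B = 0 and w5 = 0.
Check with A=0, B=0, C=0, D=1, E=1, F=1:
w1 = C OR E = 0 OR 1 = 1
w2 = w1 AND A = 1 AND 0 = 0
w3 = B NAND w2 = 0 NAND 0 = 1
w4 = w3 NOR F = 1 NOR 1 = 0
w5 = D NOR w4 = 1 NOR 0 = 0
w6 = B OR w5 = 0 OR 0 = 0
w7 = NOT w6 = NOT 0 = 1
So w7 = 1 as required.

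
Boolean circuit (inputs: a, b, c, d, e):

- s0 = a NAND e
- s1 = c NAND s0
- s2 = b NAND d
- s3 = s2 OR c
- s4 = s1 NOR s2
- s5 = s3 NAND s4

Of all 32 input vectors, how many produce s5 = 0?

3

s5 = s3 NAND s4 must be 0, so both s3 = 1 and s4 = 1.
s3 = s2 OR c must be 1, so at least one of s2, c is 1.
s4 = s1 NOR s2 must be 1, so both s1 = 0 and s2 = 0.
Satisfying assignments:
  a=0, b=1, c=1, d=1, e=0
  a=0, b=1, c=1, d=1, e=1
  a=1, b=1, c=1, d=1, e=0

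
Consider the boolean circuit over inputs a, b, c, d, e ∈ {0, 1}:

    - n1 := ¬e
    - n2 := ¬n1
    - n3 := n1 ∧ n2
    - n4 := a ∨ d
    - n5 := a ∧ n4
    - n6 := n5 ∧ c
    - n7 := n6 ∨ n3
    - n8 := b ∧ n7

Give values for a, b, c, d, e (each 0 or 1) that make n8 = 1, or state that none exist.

n8 = b ∧ n7 must be 1, so both b = 1 and n7 = 1.
Check with a=1, b=1, c=1, d=1, e=0:
n1 = ¬e = ¬0 = 1
n2 = ¬n1 = ¬1 = 0
n3 = n1 ∧ n2 = 1 ∧ 0 = 0
n4 = a ∨ d = 1 ∨ 1 = 1
n5 = a ∧ n4 = 1 ∧ 1 = 1
n6 = n5 ∧ c = 1 ∧ 1 = 1
n7 = n6 ∨ n3 = 1 ∨ 0 = 1
n8 = b ∧ n7 = 1 ∧ 1 = 1
So n8 = 1 as required.

a=1, b=1, c=1, d=1, e=0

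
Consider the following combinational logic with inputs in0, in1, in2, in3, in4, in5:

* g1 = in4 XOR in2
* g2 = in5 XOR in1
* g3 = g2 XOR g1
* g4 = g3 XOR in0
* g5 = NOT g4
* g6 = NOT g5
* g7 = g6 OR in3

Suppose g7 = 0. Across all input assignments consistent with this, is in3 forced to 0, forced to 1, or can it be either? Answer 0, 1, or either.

0

g7 = g6 OR in3 must be 0, so both g6 = 0 and in3 = 0.
Every assignment with g7 = 0 has in3 = 0; there are 16 such assignment(s).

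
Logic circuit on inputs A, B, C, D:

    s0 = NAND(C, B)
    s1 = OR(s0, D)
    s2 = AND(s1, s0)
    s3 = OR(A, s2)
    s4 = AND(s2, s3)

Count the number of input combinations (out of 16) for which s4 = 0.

s4 = AND(s2, s3) must be 0, so at least one of s2, s3 is 0.
Enumerating the 16 input combinations, 4 give s4 = 0 and 12 give s4 = 1.

4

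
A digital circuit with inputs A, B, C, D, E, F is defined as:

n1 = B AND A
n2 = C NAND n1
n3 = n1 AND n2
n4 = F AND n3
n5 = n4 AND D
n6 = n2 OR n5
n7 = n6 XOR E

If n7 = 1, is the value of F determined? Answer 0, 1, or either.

Both values of F occur among assignments with n7 = 1:
  F=0: A=0, B=0, C=0, D=0, E=0, F=0
  F=1: A=0, B=0, C=0, D=0, E=0, F=1

either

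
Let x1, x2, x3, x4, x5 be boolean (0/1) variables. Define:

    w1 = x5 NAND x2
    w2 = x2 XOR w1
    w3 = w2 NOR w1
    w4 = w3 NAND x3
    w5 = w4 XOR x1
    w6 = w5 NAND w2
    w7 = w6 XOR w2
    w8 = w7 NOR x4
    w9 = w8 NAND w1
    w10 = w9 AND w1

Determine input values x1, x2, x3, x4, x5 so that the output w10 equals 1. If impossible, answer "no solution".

Check with x1=0, x2=1, x3=1, x4=1, x5=0:
w1 = x5 NAND x2 = 0 NAND 1 = 1
w2 = x2 XOR w1 = 1 XOR 1 = 0
w3 = w2 NOR w1 = 0 NOR 1 = 0
w4 = w3 NAND x3 = 0 NAND 1 = 1
w5 = w4 XOR x1 = 1 XOR 0 = 1
w6 = w5 NAND w2 = 1 NAND 0 = 1
w7 = w6 XOR w2 = 1 XOR 0 = 1
w8 = w7 NOR x4 = 1 NOR 1 = 0
w9 = w8 NAND w1 = 0 NAND 1 = 1
w10 = w9 AND w1 = 1 AND 1 = 1
So w10 = 1 as required.

x1=0, x2=1, x3=1, x4=1, x5=0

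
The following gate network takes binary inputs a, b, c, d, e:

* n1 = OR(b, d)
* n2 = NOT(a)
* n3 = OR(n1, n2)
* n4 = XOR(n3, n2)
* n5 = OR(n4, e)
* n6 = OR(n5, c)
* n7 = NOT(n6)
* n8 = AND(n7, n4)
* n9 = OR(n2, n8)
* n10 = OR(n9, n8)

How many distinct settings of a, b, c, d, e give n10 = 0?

n10 = OR(n9, n8) must be 0, so both n9 = 0 and n8 = 0.
n9 = OR(n2, n8) must be 0, so both n2 = 0 and n8 = 0.
Enumerating the 32 input combinations, 16 give n10 = 0 and 16 give n10 = 1.

16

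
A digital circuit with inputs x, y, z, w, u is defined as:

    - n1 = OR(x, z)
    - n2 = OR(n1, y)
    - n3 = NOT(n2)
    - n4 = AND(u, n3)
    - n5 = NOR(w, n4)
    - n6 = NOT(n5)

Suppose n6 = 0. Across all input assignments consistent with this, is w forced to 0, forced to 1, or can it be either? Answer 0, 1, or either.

n6 = NOT(n5) must be 0, so n5 = 1.
n5 = NOR(w, n4) must be 1, so both w = 0 and n4 = 0.
n4 = AND(u, n3) must be 0, so at least one of u, n3 is 0.
Every assignment with n6 = 0 has w = 0; there are 15 such assignment(s).

0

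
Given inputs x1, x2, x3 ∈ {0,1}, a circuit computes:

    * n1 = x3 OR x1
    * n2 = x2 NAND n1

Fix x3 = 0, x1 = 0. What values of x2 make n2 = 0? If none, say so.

With x3 = 0, x1 = 0 fixed, none of the 2 settings of x2 give n2 = 0.
For example, with x2=1:
n1 = x3 OR x1 = 0 OR 0 = 0
n2 = x2 NAND n1 = 1 NAND 0 = 1
giving n2 = 1 ≠ 0.

no solution exists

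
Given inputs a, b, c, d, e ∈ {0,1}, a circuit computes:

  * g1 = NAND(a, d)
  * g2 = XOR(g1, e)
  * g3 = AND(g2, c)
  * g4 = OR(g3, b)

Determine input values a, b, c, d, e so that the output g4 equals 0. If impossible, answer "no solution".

g4 = OR(g3, b) must be 0, so both g3 = 0 and b = 0.
g3 = AND(g2, c) must be 0, so at least one of g2, c is 0.
Check with a=1 b=0 c=1 d=0 e=1:
g1 = NAND(a, d) = NAND(1, 0) = 1
g2 = XOR(g1, e) = XOR(1, 1) = 0
g3 = AND(g2, c) = AND(0, 1) = 0
g4 = OR(g3, b) = OR(0, 0) = 0
So g4 = 0 as required.

a=1 b=0 c=1 d=0 e=1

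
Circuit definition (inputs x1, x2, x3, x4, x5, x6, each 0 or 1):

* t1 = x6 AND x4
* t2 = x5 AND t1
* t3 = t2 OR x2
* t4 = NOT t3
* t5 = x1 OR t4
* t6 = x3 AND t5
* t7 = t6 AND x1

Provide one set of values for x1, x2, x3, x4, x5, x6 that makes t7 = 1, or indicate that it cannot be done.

x1=1, x2=1, x3=1, x4=0, x5=0, x6=1

t7 = t6 AND x1 must be 1, so both t6 = 1 and x1 = 1.
t6 = x3 AND t5 must be 1, so both x3 = 1 and t5 = 1.
t5 = x1 OR t4 must be 1, so at least one of x1, t4 is 1.
Check with x1=1, x2=1, x3=1, x4=0, x5=0, x6=1:
t1 = x6 AND x4 = 1 AND 0 = 0
t2 = x5 AND t1 = 0 AND 0 = 0
t3 = t2 OR x2 = 0 OR 1 = 1
t4 = NOT t3 = NOT 1 = 0
t5 = x1 OR t4 = 1 OR 0 = 1
t6 = x3 AND t5 = 1 AND 1 = 1
t7 = t6 AND x1 = 1 AND 1 = 1
So t7 = 1 as required.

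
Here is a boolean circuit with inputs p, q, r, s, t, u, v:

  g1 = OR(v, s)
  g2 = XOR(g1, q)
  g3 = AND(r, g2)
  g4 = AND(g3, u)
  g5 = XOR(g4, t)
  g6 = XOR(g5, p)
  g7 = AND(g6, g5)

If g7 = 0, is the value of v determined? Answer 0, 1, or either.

Both values of v occur among assignments with g7 = 0:
  v=0: p=0, q=0, r=0, s=0, t=0, u=0, v=0
  v=1: p=0, q=0, r=0, s=0, t=0, u=0, v=1

either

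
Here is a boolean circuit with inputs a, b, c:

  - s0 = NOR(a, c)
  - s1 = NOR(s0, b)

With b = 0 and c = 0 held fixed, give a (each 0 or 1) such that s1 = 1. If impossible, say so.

a=1

Check with b = 0 and c = 0 and a=1:
s0 = NOR(a, c) = NOR(1, 0) = 0
s1 = NOR(s0, b) = NOR(0, 0) = 1
So s1 = 1.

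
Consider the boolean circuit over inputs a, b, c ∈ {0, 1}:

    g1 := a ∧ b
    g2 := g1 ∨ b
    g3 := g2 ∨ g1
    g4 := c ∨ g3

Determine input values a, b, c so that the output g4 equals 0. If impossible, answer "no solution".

a=1, b=0, c=0

Check with a=1, b=0, c=0:
g1 = a ∧ b = 1 ∧ 0 = 0
g2 = g1 ∨ b = 0 ∨ 0 = 0
g3 = g2 ∨ g1 = 0 ∨ 0 = 0
g4 = c ∨ g3 = 0 ∨ 0 = 0
So g4 = 0 as required.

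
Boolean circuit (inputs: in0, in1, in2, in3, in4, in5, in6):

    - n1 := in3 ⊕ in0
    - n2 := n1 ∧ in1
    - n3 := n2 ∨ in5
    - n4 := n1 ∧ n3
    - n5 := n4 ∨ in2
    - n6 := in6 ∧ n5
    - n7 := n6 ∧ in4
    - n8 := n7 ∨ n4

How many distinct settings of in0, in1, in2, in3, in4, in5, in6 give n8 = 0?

70

n8 = n7 ∨ n4 must be 0, so both n7 = 0 and n4 = 0.
n7 = n6 ∧ in4 must be 0, so at least one of n6, in4 is 0.
n4 = n1 ∧ n3 must be 0, so at least one of n1, n3 is 0.
Enumerating the 128 input combinations, 70 give n8 = 0 and 58 give n8 = 1.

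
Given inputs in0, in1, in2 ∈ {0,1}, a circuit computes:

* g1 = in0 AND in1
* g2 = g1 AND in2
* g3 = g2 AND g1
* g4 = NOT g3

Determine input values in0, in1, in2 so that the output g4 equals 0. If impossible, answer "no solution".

in0=1, in1=1, in2=1

g4 = NOT g3 must be 0, so g3 = 1.
Check with in0=1, in1=1, in2=1:
g1 = in0 AND in1 = 1 AND 1 = 1
g2 = g1 AND in2 = 1 AND 1 = 1
g3 = g2 AND g1 = 1 AND 1 = 1
g4 = NOT g3 = NOT 1 = 0
So g4 = 0 as required.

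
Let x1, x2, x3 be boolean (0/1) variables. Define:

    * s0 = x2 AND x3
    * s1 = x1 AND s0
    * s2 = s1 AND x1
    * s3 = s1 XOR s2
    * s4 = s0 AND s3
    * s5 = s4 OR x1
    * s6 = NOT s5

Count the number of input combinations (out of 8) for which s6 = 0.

4

s6 = NOT s5 must be 0, so s5 = 1.
s5 = s4 OR x1 must be 1, so at least one of s4, x1 is 1.
Enumerating the 8 input combinations, 4 give s6 = 0 and 4 give s6 = 1.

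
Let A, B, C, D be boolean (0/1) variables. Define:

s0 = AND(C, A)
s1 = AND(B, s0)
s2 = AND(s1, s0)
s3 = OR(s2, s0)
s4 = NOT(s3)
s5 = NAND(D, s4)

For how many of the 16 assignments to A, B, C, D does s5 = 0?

6

s5 = NAND(D, s4) must be 0, so both D = 1 and s4 = 1.
s4 = NOT(s3) must be 1, so s3 = 0.
Enumerating the 16 input combinations, 6 give s5 = 0 and 10 give s5 = 1.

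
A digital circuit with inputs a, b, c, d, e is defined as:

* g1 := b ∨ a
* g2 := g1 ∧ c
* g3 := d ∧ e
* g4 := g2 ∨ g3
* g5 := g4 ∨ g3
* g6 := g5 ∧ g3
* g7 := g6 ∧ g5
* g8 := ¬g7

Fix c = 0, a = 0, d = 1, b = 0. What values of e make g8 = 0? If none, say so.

Check with c = 0, a = 0, d = 1, b = 0 and e=1:
g1 = b ∨ a = 0 ∨ 0 = 0
g2 = g1 ∧ c = 0 ∧ 0 = 0
g3 = d ∧ e = 1 ∧ 1 = 1
g4 = g2 ∨ g3 = 0 ∨ 1 = 1
g5 = g4 ∨ g3 = 1 ∨ 1 = 1
g6 = g5 ∧ g3 = 1 ∧ 1 = 1
g7 = g6 ∧ g5 = 1 ∧ 1 = 1
g8 = ¬g7 = ¬1 = 0
So g8 = 0.

e=1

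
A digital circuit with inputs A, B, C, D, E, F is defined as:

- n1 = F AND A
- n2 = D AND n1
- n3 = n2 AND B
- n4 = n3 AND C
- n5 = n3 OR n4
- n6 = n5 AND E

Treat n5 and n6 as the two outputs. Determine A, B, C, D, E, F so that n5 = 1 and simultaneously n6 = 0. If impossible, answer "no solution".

A=1, B=1, C=0, D=1, E=0, F=1

Check with A=1, B=1, C=0, D=1, E=0, F=1:
n1 = F AND A = 1 AND 1 = 1
n2 = D AND n1 = 1 AND 1 = 1
n3 = n2 AND B = 1 AND 1 = 1
n4 = n3 AND C = 1 AND 0 = 0
n5 = n3 OR n4 = 1 OR 0 = 1
n6 = n5 AND E = 1 AND 0 = 0
So n5 = 1 and n6 = 0.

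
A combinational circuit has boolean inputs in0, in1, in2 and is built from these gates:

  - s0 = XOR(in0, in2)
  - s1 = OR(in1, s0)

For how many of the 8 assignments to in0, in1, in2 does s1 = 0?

2

s1 = OR(in1, s0) must be 0, so both in1 = 0 and s0 = 0.
s0 = XOR(in0, in2) must be 0, so in0 and in2 are equal.
Enumerating the 8 input combinations, 2 give s1 = 0 and 6 give s1 = 1.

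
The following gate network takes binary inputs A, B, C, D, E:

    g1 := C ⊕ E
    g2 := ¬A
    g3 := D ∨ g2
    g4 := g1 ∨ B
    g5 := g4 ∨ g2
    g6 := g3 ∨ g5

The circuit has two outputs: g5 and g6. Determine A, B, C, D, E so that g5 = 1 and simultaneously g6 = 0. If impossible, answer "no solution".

Across all 32 input combinations, none give both g5 = 1 and g6 = 0.

no solution exists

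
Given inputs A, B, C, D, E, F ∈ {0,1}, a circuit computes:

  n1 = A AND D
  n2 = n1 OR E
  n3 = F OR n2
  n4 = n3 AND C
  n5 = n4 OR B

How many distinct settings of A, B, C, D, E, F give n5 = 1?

45

n5 = n4 OR B must be 1, so at least one of n4, B is 1.
Enumerating the 64 input combinations, 45 give n5 = 1 and 19 give n5 = 0.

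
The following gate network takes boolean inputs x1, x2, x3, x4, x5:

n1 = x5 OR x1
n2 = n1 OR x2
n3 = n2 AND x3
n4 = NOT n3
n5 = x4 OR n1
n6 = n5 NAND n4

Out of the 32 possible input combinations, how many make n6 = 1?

17

n6 = n5 NAND n4 must be 1, so at least one of n5, n4 is 0.
Enumerating the 32 input combinations, 17 give n6 = 1 and 15 give n6 = 0.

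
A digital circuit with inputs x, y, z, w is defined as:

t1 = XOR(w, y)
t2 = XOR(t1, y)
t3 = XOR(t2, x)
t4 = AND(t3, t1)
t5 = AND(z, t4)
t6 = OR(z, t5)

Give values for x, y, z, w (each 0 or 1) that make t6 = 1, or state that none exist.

x=0, y=1, z=1, w=1

Check with x=0, y=1, z=1, w=1:
t1 = XOR(w, y) = XOR(1, 1) = 0
t2 = XOR(t1, y) = XOR(0, 1) = 1
t3 = XOR(t2, x) = XOR(1, 0) = 1
t4 = AND(t3, t1) = AND(1, 0) = 0
t5 = AND(z, t4) = AND(1, 0) = 0
t6 = OR(z, t5) = OR(1, 0) = 1
So t6 = 1 as required.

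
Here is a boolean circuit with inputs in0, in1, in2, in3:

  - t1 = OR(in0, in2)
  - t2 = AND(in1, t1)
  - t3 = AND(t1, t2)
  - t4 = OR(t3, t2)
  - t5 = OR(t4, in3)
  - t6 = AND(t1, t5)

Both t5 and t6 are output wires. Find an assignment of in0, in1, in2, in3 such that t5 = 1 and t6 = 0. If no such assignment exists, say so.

Check with in0=0, in1=1, in2=0, in3=1:
t1 = OR(in0, in2) = OR(0, 0) = 0
t2 = AND(in1, t1) = AND(1, 0) = 0
t3 = AND(t1, t2) = AND(0, 0) = 0
t4 = OR(t3, t2) = OR(0, 0) = 0
t5 = OR(t4, in3) = OR(0, 1) = 1
t6 = AND(t1, t5) = AND(0, 1) = 0
So t5 = 1 and t6 = 0.

in0=0, in1=1, in2=0, in3=1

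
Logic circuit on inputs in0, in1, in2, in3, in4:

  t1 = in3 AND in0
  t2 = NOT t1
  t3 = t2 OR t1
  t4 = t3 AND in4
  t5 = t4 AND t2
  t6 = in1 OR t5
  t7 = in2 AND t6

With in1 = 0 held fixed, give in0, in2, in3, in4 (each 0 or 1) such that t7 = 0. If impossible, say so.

t7 = in2 AND t6 must be 0, so at least one of in2, t6 is 0.
Check with in1 = 0 and in0=0, in2=0, in3=1, in4=1:
t1 = in3 AND in0 = 1 AND 0 = 0
t2 = NOT t1 = NOT 0 = 1
t3 = t2 OR t1 = 1 OR 0 = 1
t4 = t3 AND in4 = 1 AND 1 = 1
t5 = t4 AND t2 = 1 AND 1 = 1
t6 = in1 OR t5 = 0 OR 1 = 1
t7 = in2 AND t6 = 0 AND 1 = 0
So t7 = 0.

in0=0 in2=0 in3=1 in4=1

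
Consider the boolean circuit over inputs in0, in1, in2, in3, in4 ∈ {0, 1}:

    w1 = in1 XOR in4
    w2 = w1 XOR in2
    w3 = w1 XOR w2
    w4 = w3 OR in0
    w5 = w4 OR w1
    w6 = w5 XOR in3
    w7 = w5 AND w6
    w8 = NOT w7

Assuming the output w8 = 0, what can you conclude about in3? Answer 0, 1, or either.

w8 = NOT w7 must be 0, so w7 = 1.
w7 = w5 AND w6 must be 1, so both w5 = 1 and w6 = 1.
w5 = w4 OR w1 must be 1, so at least one of w4, w1 is 1.
Every assignment with w8 = 0 has in3 = 0; there are 14 such assignment(s).

0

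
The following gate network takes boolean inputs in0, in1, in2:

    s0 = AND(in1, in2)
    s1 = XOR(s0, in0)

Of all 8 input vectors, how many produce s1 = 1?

s1 = XOR(s0, in0) must be 1, so s0 and in0 differ.
Satisfying assignments:
  in0=0, in1=1, in2=1
  in0=1, in1=0, in2=0
  in0=1, in1=0, in2=1
  in0=1, in1=1, in2=0

4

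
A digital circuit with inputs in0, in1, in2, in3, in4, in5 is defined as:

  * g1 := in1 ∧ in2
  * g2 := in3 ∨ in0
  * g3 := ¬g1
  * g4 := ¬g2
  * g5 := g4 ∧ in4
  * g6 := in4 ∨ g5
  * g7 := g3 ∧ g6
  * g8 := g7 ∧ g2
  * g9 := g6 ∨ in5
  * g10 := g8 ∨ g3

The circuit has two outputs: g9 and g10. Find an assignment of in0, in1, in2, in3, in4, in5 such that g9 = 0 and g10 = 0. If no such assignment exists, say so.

in0=0, in1=1, in2=1, in3=0, in4=0, in5=0

Check with in0=0, in1=1, in2=1, in3=0, in4=0, in5=0:
g1 = in1 ∧ in2 = 1 ∧ 1 = 1
g2 = in3 ∨ in0 = 0 ∨ 0 = 0
g3 = ¬g1 = ¬1 = 0
g4 = ¬g2 = ¬0 = 1
g5 = g4 ∧ in4 = 1 ∧ 0 = 0
g6 = in4 ∨ g5 = 0 ∨ 0 = 0
g7 = g3 ∧ g6 = 0 ∧ 0 = 0
g8 = g7 ∧ g2 = 0 ∧ 0 = 0
g9 = g6 ∨ in5 = 0 ∨ 0 = 0
g10 = g8 ∨ g3 = 0 ∨ 0 = 0
So g9 = 0 and g10 = 0.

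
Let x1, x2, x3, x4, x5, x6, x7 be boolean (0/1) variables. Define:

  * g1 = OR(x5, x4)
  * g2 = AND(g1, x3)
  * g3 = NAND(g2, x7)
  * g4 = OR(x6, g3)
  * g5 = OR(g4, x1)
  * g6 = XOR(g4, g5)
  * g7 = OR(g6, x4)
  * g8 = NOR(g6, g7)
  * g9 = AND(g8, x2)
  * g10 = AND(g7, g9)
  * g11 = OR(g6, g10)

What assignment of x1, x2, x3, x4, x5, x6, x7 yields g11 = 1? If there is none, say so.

x1=1, x2=1, x3=1, x4=1, x5=1, x6=0, x7=1

g11 = OR(g6, g10) must be 1, so at least one of g6, g10 is 1.
Check with x1=1, x2=1, x3=1, x4=1, x5=1, x6=0, x7=1:
g1 = OR(x5, x4) = OR(1, 1) = 1
g2 = AND(g1, x3) = AND(1, 1) = 1
g3 = NAND(g2, x7) = NAND(1, 1) = 0
g4 = OR(x6, g3) = OR(0, 0) = 0
g5 = OR(g4, x1) = OR(0, 1) = 1
g6 = XOR(g4, g5) = XOR(0, 1) = 1
g7 = OR(g6, x4) = OR(1, 1) = 1
g8 = NOR(g6, g7) = NOR(1, 1) = 0
g9 = AND(g8, x2) = AND(0, 1) = 0
g10 = AND(g7, g9) = AND(1, 0) = 0
g11 = OR(g6, g10) = OR(1, 0) = 1
So g11 = 1 as required.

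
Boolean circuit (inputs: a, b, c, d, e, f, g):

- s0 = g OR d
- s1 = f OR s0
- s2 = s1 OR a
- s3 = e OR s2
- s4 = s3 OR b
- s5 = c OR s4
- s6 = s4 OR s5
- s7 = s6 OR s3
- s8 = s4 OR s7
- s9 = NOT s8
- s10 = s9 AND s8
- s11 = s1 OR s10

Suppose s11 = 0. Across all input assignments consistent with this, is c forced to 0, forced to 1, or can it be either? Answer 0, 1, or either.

either

Both values of c occur among assignments with s11 = 0:
  c=0: a=0, b=0, c=0, d=0, e=0, f=0, g=0
  c=1: a=0, b=0, c=1, d=0, e=0, f=0, g=0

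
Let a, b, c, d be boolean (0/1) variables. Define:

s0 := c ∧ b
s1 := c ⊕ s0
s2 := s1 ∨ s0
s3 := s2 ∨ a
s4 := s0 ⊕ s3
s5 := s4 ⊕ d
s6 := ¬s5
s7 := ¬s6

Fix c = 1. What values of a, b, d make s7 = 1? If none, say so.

s7 = ¬s6 must be 1, so s6 = 0.
Check with c = 1 and a=0, b=1, d=1:
s0 = c ∧ b = 1 ∧ 1 = 1
s1 = c ⊕ s0 = 1 ⊕ 1 = 0
s2 = s1 ∨ s0 = 0 ∨ 1 = 1
s3 = s2 ∨ a = 1 ∨ 0 = 1
s4 = s0 ⊕ s3 = 1 ⊕ 1 = 0
s5 = s4 ⊕ d = 0 ⊕ 1 = 1
s6 = ¬s5 = ¬1 = 0
s7 = ¬s6 = ¬0 = 1
So s7 = 1.

a=0 b=1 d=1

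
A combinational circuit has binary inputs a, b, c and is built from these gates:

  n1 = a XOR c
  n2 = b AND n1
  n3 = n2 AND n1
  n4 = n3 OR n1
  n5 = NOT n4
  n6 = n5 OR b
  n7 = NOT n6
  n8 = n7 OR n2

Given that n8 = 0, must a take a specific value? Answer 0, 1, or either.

either

Both values of a occur among assignments with n8 = 0:
  a=0: a=0, b=0, c=0
  a=1: a=1, b=0, c=1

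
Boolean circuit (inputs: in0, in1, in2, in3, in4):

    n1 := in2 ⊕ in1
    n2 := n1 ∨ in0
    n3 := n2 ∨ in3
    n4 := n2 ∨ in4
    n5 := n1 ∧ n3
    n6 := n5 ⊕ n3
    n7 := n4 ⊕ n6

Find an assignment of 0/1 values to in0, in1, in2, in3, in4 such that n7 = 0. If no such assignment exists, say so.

in0=1, in1=0, in2=0, in3=0, in4=0

Check with in0=1, in1=0, in2=0, in3=0, in4=0:
n1 = in2 ⊕ in1 = 0 ⊕ 0 = 0
n2 = n1 ∨ in0 = 0 ∨ 1 = 1
n3 = n2 ∨ in3 = 1 ∨ 0 = 1
n4 = n2 ∨ in4 = 1 ∨ 0 = 1
n5 = n1 ∧ n3 = 0 ∧ 1 = 0
n6 = n5 ⊕ n3 = 0 ⊕ 1 = 1
n7 = n4 ⊕ n6 = 1 ⊕ 1 = 0
So n7 = 0 as required.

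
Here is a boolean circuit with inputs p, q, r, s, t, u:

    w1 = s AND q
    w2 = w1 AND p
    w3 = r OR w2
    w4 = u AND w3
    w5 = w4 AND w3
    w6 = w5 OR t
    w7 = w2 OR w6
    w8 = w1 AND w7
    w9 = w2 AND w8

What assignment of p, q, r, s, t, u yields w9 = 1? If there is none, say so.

p=1 q=1 r=0 s=1 t=1 u=0

Check with p=1 q=1 r=0 s=1 t=1 u=0:
w1 = s AND q = 1 AND 1 = 1
w2 = w1 AND p = 1 AND 1 = 1
w3 = r OR w2 = 0 OR 1 = 1
w4 = u AND w3 = 0 AND 1 = 0
w5 = w4 AND w3 = 0 AND 1 = 0
w6 = w5 OR t = 0 OR 1 = 1
w7 = w2 OR w6 = 1 OR 1 = 1
w8 = w1 AND w7 = 1 AND 1 = 1
w9 = w2 AND w8 = 1 AND 1 = 1
So w9 = 1 as required.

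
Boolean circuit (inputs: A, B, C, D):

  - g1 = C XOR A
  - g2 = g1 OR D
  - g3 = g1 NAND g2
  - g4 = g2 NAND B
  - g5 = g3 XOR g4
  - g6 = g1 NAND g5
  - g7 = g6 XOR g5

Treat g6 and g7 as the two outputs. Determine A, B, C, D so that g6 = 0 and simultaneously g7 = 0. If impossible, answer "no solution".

Across all 16 input combinations, none give both g6 = 0 and g7 = 0.

no solution exists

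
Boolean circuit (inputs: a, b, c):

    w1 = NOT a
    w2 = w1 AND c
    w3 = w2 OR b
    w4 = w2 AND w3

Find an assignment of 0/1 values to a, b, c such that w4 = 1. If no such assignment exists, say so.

a=0, b=0, c=1

w4 = w2 AND w3 must be 1, so both w2 = 1 and w3 = 1.
w2 = w1 AND c must be 1, so both w1 = 1 and c = 1.
Check with a=0, b=0, c=1:
w1 = NOT a = NOT 0 = 1
w2 = w1 AND c = 1 AND 1 = 1
w3 = w2 OR b = 1 OR 0 = 1
w4 = w2 AND w3 = 1 AND 1 = 1
So w4 = 1 as required.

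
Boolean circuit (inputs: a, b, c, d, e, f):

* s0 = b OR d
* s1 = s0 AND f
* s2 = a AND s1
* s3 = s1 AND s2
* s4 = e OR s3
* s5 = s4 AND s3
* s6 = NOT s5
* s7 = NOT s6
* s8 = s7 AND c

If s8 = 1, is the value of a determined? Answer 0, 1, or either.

s8 = s7 AND c must be 1, so both s7 = 1 and c = 1.
s7 = NOT s6 must be 1, so s6 = 0.
Every assignment with s8 = 1 has a = 1; there are 6 such assignment(s).

1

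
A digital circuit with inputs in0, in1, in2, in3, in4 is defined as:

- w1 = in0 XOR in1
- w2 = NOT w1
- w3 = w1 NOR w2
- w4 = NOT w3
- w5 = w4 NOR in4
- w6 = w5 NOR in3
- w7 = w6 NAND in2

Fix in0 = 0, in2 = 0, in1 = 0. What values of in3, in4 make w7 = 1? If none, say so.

w7 = w6 NAND in2 must be 1, so at least one of w6, in2 is 0.
Check with in0 = 0, in2 = 0, in1 = 0 and in3=1, in4=0:
w1 = in0 XOR in1 = 0 XOR 0 = 0
w2 = NOT w1 = NOT 0 = 1
w3 = w1 NOR w2 = 0 NOR 1 = 0
w4 = NOT w3 = NOT 0 = 1
w5 = w4 NOR in4 = 1 NOR 0 = 0
w6 = w5 NOR in3 = 0 NOR 1 = 0
w7 = w6 NAND in2 = 0 NAND 0 = 1
So w7 = 1.

in3=1, in4=0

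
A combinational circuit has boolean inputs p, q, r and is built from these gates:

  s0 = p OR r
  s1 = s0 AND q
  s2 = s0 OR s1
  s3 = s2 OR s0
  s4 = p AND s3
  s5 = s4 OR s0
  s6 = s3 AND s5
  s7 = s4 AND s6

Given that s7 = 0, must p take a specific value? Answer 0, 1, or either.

s7 = s4 AND s6 must be 0, so at least one of s4, s6 is 0.
Every assignment with s7 = 0 has p = 0; there are 4 such assignment(s).
  p=0, q=0, r=0
  p=0, q=0, r=1
  p=0, q=1, r=0
  p=0, q=1, r=1

0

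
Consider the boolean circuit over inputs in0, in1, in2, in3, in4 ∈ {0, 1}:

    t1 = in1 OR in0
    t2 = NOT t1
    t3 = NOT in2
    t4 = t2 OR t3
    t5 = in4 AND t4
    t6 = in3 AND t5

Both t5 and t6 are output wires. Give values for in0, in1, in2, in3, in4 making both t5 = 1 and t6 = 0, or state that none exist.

in0=1, in1=1, in2=0, in3=0, in4=1

Check with in0=1, in1=1, in2=0, in3=0, in4=1:
t1 = in1 OR in0 = 1 OR 1 = 1
t2 = NOT t1 = NOT 1 = 0
t3 = NOT in2 = NOT 0 = 1
t4 = t2 OR t3 = 0 OR 1 = 1
t5 = in4 AND t4 = 1 AND 1 = 1
t6 = in3 AND t5 = 0 AND 1 = 0
So t5 = 1 and t6 = 0.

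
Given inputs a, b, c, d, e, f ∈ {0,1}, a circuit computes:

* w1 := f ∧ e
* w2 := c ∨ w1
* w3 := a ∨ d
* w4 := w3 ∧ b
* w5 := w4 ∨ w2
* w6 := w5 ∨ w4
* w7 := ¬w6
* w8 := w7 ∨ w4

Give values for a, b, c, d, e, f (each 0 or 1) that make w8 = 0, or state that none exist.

Check with a=0, b=0, c=1, d=1, e=1, f=0:
w1 = f ∧ e = 0 ∧ 1 = 0
w2 = c ∨ w1 = 1 ∨ 0 = 1
w3 = a ∨ d = 0 ∨ 1 = 1
w4 = w3 ∧ b = 1 ∧ 0 = 0
w5 = w4 ∨ w2 = 0 ∨ 1 = 1
w6 = w5 ∨ w4 = 1 ∨ 0 = 1
w7 = ¬w6 = ¬1 = 0
w8 = w7 ∨ w4 = 0 ∨ 0 = 0
So w8 = 0 as required.

a=0, b=0, c=1, d=1, e=1, f=0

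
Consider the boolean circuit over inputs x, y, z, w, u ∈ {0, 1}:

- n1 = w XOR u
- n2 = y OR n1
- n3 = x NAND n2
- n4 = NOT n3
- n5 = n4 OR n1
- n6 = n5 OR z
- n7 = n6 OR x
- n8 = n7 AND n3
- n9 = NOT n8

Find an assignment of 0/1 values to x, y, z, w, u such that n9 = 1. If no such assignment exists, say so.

x=1, y=1, z=0, w=0, u=0

n9 = NOT n8 must be 1, so n8 = 0.
n8 = n7 AND n3 must be 0, so at least one of n7, n3 is 0.
Check with x=1, y=1, z=0, w=0, u=0:
n1 = w XOR u = 0 XOR 0 = 0
n2 = y OR n1 = 1 OR 0 = 1
n3 = x NAND n2 = 1 NAND 1 = 0
n4 = NOT n3 = NOT 0 = 1
n5 = n4 OR n1 = 1 OR 0 = 1
n6 = n5 OR z = 1 OR 0 = 1
n7 = n6 OR x = 1 OR 1 = 1
n8 = n7 AND n3 = 1 AND 0 = 0
n9 = NOT n8 = NOT 0 = 1
So n9 = 1 as required.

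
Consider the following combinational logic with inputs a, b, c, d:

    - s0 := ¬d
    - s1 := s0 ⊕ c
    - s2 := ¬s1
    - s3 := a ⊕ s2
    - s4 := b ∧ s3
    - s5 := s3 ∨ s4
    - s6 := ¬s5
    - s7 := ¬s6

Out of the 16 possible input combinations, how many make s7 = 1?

8

s7 = ¬s6 must be 1, so s6 = 0.
s6 = ¬s5 must be 0, so s5 = 1.
s5 = s3 ∨ s4 must be 1, so at least one of s3, s4 is 1.
Enumerating the 16 input combinations, 8 give s7 = 1 and 8 give s7 = 0.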